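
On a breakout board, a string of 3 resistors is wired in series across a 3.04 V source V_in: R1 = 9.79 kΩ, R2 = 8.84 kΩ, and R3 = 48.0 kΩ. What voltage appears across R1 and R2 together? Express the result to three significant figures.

Series total: ΣR = 9.79 + 8.84 + 48.0 = 66.63 kΩ.
R_{R1..R2} = 9.79 + 8.84 = 18.63 kΩ.
V = V_in · R/ΣR = 3.04 × 0.2796 = 0.8500 V.

V ≈ 0.850 V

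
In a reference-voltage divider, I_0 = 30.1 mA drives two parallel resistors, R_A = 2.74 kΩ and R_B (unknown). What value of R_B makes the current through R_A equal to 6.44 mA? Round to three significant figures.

R_B ≈ 0.746 kΩ

The fraction through R_A equals R_B/(R_A+R_B).
With f = 0.2140, R_B = R_A · f/(1−f) = 2.74 × 0.2722 = 0.7458 kΩ.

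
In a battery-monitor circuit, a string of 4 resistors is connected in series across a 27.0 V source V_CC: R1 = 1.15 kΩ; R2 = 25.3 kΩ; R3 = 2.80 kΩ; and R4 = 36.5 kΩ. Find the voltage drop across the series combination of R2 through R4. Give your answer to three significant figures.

ΣR = 1.15 + 25.3 + 2.80 + 36.5 = 65.75 kΩ.
R_{R2..R4} = 25.3 + 2.80 + 36.5 = 64.60 kΩ.
Voltage divider: V = V_CC · (64.60 / 65.75) = 27.0 × 0.9825 = 26.53 V.

V ≈ 26.5 V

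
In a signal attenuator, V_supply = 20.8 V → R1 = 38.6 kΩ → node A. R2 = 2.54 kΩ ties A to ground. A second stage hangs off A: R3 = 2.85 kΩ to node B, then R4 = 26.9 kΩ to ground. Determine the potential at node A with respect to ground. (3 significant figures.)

V_A ≈ 1.19 V

The second stage (R3 + R4 = 29.75 kΩ) loads node A in parallel with R2.
R2 ‖ (R3+R4) = 2.340 kΩ.
So V_A = 20.8 × 0.05716 = 1.189 V.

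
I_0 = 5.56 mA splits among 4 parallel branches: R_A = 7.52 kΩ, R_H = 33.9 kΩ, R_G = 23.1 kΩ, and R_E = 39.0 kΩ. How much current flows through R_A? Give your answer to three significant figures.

Total conductance ΣG = 1/7.52 + 1/33.9 + 1/23.1 + 1/39.0 = 0.2314 (units of 1/kΩ).
By the current-divider rule, I = I_0 · G_k/ΣG = 5.56 × 0.5746 = 3.195 mA.

I ≈ 3.20 mA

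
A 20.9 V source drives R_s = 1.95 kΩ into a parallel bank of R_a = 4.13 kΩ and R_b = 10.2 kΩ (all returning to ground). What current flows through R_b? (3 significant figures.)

I ≈ 1.23 mA

Equivalent of the parallel group: R_p = 2.940 kΩ.
V_A = 20.9 × 2.940/4.890 = 12.57 V.
I(R_b) = V_A / R_b = 12.57/10.2 = 1.232 mA.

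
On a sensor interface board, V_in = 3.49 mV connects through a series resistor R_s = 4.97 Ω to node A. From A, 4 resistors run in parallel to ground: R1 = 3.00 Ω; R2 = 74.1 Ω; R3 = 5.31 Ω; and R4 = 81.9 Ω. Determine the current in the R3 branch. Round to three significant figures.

Equivalent of the parallel group: R_p = 1.827 Ω.
V_A = 3.49 × 1.827/6.797 = 0.9381 mV.
Branch current I = V_A/R3 = 0.9381/5.31 = 0.1767 mA.
(Check via current divider: I_total = 0.5135 mA; share G_k/ΣG = 0.3441 → same result.)

I ≈ 0.177 mA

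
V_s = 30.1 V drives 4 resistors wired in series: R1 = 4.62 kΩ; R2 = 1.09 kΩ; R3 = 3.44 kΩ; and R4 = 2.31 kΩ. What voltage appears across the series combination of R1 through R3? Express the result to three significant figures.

ΣR = 4.62 + 1.09 + 3.44 + 2.31 = 11.46 kΩ.
R_{R1..R3} = 4.62 + 1.09 + 3.44 = 9.150 kΩ.
V = V_s · R/ΣR = 30.1 × 0.7984 = 24.03 V.

V ≈ 24.0 V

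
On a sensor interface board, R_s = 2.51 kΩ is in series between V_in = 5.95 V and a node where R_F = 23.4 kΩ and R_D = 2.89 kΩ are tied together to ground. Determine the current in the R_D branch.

I ≈ 1.04 mA

Equivalent of the parallel group: R_p = 2.572 kΩ.
V_A = 5.95 × 2.572/5.082 = 3.011 V.
Branch current I = V_A/R_D = 3.011/2.89 = 1.042 mA.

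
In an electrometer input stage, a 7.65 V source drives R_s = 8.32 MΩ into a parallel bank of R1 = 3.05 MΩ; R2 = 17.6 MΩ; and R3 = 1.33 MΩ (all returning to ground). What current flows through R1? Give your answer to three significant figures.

Parallel bank: R_p = 1/(1/3.05 + 1/17.6 + 1/1.33) = 0.8798 MΩ.
V_A by voltage divider: V_A = 7.65 × 0.8798/(8.32 + 0.8798) = 0.7316 V.
Branch current I = V_A/R1 = 0.7316/3.05 = 0.2399 µA.
(Check via current divider: I_total = 0.8315 µA; share G_k/ΣG = 0.2885 → same result.)

I ≈ 0.240 µA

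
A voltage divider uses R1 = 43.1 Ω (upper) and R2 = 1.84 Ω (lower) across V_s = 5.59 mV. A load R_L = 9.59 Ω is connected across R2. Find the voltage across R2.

The load sits in parallel with R2, giving an effective lower resistance R2' = R2·R_L/(R2+R_L) = 1.544 Ω.
Now apply the divider: V_out = 5.59 × 0.03458 = 0.1933 mV.

V_out ≈ 0.193 mV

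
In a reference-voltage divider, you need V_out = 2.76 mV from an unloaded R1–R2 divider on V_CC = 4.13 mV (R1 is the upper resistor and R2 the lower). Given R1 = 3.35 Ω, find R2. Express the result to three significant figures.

V_out/V_CC = R2/(R1+R2) = 0.6683.
So R2 = R1 · V_out/(V_CC − V_out) = 3.35 × 2.76/(4.13 − 2.76) = 3.35 × 2.015 = 6.749 Ω.

R2 ≈ 6.75 Ω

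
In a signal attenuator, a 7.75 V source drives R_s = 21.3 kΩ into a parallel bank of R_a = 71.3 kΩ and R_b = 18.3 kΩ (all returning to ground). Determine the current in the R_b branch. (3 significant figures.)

Parallel bank: R_p = 1/(1/71.3 + 1/18.3) = 14.56 kΩ.
V_A by voltage divider: V_A = 7.75 × 14.56/(21.3 + 14.56) = 3.147 V.
Branch current I = V_A/R_b = 3.147/18.3 = 0.1720 mA.
(Check via current divider: I_total = 0.2161 mA; share G_k/ΣG = 0.7958 → same result.)

I ≈ 0.172 mA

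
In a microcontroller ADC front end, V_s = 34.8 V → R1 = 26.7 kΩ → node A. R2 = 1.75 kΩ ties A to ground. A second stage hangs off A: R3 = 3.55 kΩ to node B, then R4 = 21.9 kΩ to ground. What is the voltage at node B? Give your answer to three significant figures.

V_B ≈ 1.73 V

The second stage (R3 + R4 = 25.45 kΩ) loads node A in parallel with R2.
R2 ‖ (R3+R4) = 1.637 kΩ.
V_A = 34.8 × 1.637/(26.7 + 1.637) = 2.011 V.
Then the unloaded second divider: V_B = V_A × R4/(R3+R4) = 2.011 × 0.8605 = 1.730 V.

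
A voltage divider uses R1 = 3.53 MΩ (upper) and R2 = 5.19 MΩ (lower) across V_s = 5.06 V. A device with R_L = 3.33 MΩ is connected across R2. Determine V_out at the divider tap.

V_out ≈ 1.85 V

The load sits in parallel with R2, giving an effective lower resistance R2' = R2·R_L/(R2+R_L) = 2.028 MΩ.
Then V_out = V_s · R2'/(R1 + R2') = 5.06 × 2.028/5.558 = 1.847 V.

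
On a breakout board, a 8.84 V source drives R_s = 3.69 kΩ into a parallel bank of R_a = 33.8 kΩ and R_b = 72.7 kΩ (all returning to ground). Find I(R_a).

Combine the parallel branches: R_p = (1/33.8 + 1/72.7)⁻¹ = 23.07 kΩ.
Node voltage V_A = V_DC · R_p/(R_s + R_p) = 8.84 × 0.8621 = 7.621 V.
I(R_a) = V_A / R_a = 7.621/33.8 = 0.2255 mA.

I ≈ 0.225 mA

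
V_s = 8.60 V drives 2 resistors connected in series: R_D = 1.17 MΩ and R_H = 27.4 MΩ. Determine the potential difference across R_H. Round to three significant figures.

Total series resistance ΣR = 1.17 + 27.4 = 28.57 MΩ.
By the voltage-divider rule, V = 8.60 × 27.40/28.57 = 8.248 V.

V ≈ 8.25 V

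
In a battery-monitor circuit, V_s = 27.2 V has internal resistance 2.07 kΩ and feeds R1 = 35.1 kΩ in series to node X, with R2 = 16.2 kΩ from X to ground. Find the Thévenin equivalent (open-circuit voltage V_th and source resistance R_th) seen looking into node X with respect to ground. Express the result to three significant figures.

R1' = 2.07 + 35.1 = 37.17 kΩ (source resistance + R1).
Open-circuit (no load on X): V_th = V_s · R2/(R1' + R2) = 27.2 × 16.2/(37.17 + 16.2) = 8.256 V.
Zeroing V_s shorts the top of R1' to ground, so R_th = R1' ‖ R2 = 11.28 kΩ.

V_th ≈ 8.26 V, R_th ≈ 11.3 kΩ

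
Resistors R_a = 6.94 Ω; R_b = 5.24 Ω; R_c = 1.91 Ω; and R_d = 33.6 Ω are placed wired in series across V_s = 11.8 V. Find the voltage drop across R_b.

V ≈ 1.30 V

Total series resistance ΣR = 6.94 + 5.24 + 1.91 + 33.6 = 47.69 Ω.
V = V_s · R/ΣR = 11.8 × 0.1099 = 1.297 V.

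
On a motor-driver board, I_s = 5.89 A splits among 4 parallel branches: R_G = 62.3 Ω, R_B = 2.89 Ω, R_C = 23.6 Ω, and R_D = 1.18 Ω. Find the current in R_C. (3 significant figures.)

I ≈ 0.199 A

ΣG = 1/62.3 + 1/2.89 + 1/23.6 + 1/1.18 = 1.252.
Current divider: I(R_C) = I_s · G_k/ΣG = 5.89 × (0.04237/1.252) = 5.89 × 0.03385 = 0.1994 A.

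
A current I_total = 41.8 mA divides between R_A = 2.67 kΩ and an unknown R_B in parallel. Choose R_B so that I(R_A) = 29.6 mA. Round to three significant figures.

Two-branch current divider: I_A = I_total · R_B/(R_A + R_B).
With f = 0.7081, R_B = R_A · f/(1−f) = 2.67 × 2.426 = 6.478 kΩ.

R_B ≈ 6.48 kΩ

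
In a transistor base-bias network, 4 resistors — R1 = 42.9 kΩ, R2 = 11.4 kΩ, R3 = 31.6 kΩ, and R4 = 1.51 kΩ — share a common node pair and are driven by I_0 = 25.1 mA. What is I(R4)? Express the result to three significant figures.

Total conductance ΣG = 1/42.9 + 1/11.4 + 1/31.6 + 1/1.51 = 0.8049 (units of 1/kΩ).
By the current-divider rule, I = I_0 · G_k/ΣG = 25.1 × 0.8227 = 20.65 mA.

I ≈ 20.7 mA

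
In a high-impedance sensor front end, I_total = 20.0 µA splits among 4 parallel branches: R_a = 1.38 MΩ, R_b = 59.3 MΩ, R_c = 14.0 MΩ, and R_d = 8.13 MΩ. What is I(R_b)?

I ≈ 0.360 µA

ΣG = 1/1.38 + 1/59.3 + 1/14.0 + 1/8.13 = 0.9359.
By the current-divider rule, I = I_total · G_k/ΣG = 20.0 × 0.01802 = 0.3604 µA.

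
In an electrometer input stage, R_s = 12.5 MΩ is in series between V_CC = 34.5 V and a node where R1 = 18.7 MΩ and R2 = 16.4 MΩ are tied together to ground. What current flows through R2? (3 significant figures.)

Parallel bank: R_p = 1/(1/18.7 + 1/16.4) = 8.737 MΩ.
Node voltage V_A = V_CC · R_p/(R_s + R_p) = 34.5 × 0.4114 = 14.19 V.
Branch current I = V_A/R2 = 14.19/16.4 = 0.8655 µA.
(Check via current divider: I_total = 1.624 µA; share G_k/ΣG = 0.5328 → same result.)

I ≈ 0.865 µA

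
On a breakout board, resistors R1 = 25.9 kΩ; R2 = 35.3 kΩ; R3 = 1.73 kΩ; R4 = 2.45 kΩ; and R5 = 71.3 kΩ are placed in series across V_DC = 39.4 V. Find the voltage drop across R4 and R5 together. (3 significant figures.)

Series total: ΣR = 25.9 + 35.3 + 1.73 + 2.45 + 71.3 = 136.7 kΩ.
R_{R4..R5} = 2.45 + 71.3 = 73.75 kΩ.
V = V_DC · R/ΣR = 39.4 × 0.5396 = 21.26 V.

V ≈ 21.3 V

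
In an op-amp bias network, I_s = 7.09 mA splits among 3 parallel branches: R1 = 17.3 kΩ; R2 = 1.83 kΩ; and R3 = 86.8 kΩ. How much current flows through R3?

Total conductance ΣG = 1/17.3 + 1/1.83 + 1/86.8 = 0.6158 (units of 1/kΩ).
By the current-divider rule, I = I_s · G_k/ΣG = 7.09 × 0.01871 = 0.1326 mA.

I ≈ 0.133 mA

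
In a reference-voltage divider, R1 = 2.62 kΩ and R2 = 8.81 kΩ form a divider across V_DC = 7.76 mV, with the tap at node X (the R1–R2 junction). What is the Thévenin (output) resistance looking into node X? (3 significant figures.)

R_th ≈ 2.02 kΩ

Looking into X with the source shorted: R_th = R1·R2/(R1+R2) = 2.620 × 8.81/11.43 = 2.019 kΩ.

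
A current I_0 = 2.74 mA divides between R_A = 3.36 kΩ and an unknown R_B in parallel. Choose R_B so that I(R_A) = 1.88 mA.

Two-branch current divider: I_A = I_0 · R_B/(R_A + R_B).
1.88/2.74 = R_B/(R_A + R_B) → R_B = R_A · (0.6861)/(1 − 0.6861) = 3.36 × 2.186 = 7.345 kΩ.

R_B ≈ 7.35 kΩ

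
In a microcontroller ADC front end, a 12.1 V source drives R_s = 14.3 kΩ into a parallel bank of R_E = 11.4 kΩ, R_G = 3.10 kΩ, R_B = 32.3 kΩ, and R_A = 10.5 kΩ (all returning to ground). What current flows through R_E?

Combine the parallel branches: R_p = (1/11.4 + 1/3.10 + 1/32.3 + 1/10.5)⁻¹ = 1.864 kΩ.
V_A = 12.1 × 1.864/16.16 = 1.395 V.
Branch current I = V_A/R_E = 1.395/11.4 = 0.1224 mA.

I ≈ 0.122 mA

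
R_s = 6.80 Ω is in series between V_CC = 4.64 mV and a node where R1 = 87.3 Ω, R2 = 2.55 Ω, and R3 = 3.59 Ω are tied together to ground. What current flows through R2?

Parallel bank: R_p = 1/(1/87.3 + 1/2.55 + 1/3.59) = 1.466 Ω.
Node voltage V_A = V_CC · R_p/(R_s + R_p) = 4.64 × 0.1773 = 0.8229 mV.
Branch current I = V_A/R2 = 0.8229/2.55 = 0.3227 mA.
(Equivalently: I_total = 0.5613 mA, then current-divider fraction G_k/ΣG = 0.5749.)

I ≈ 0.323 mA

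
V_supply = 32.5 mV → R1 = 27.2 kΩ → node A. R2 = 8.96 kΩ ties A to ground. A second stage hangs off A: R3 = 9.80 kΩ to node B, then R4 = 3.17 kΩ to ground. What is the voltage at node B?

V_B ≈ 1.30 mV

Looking into the second stage from A: R3 + R4 = 12.97 kΩ appears in parallel with R2.
R2 ‖ (R3+R4) = 5.299 kΩ.
So V_A = 32.5 × 0.1631 = 5.299 mV.
Stage 2 is unloaded, so V_B = V_A · R4/(R3+R4) = 5.299 × 3.17/12.97 = 1.295 mV.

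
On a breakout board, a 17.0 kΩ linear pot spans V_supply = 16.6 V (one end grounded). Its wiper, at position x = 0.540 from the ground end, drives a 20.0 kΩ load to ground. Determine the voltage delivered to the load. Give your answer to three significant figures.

Split the track: R_lower = x·R_p = 9.180 kΩ, R_upper = (1−x)·R_p = 7.820 kΩ.
R_L loads the lower segment: effective lower R = 6.292 kΩ.
Then V_out = V_supply · 6.292/(7.820 + 6.292) = 7.401 V.
(Unloaded: V_out = x·V_supply = 8.96 V.)

V_out ≈ 7.40 V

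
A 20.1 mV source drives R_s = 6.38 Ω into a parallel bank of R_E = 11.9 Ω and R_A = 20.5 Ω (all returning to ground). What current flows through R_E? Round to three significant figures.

Parallel bank: R_p = 1/(1/11.9 + 1/20.5) = 7.529 Ω.
V_A by voltage divider: V_A = 20.1 × 7.529/(6.38 + 7.529) = 10.88 mV.
I(R_E) = V_A / R_E = 10.88/11.9 = 0.9143 mA.

I ≈ 0.914 mA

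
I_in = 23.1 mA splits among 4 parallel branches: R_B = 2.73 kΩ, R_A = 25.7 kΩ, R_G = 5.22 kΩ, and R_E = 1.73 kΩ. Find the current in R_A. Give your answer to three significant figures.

Conductances: ΣG = 1/2.73 + 1/25.7 + 1/5.22 + 1/1.73 = 1.175 (1/kΩ).
Current divider: I(R_A) = I_in · G_k/ΣG = 23.1 × (0.03891/1.175) = 23.1 × 0.03312 = 0.7651 mA.

I ≈ 0.765 mA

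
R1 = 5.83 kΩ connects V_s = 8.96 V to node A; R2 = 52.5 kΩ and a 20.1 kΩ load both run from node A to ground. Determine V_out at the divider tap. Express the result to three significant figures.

V_out ≈ 6.39 V

First combine the lower leg with the load: R2 ‖ R_L = 14.54 kΩ.
Voltage divider with the loaded lower leg: V_out = 8.96 × 14.54/(5.83 + 14.54) = 8.96 × 0.7137 = 6.395 V.
(Unloaded it would be 8.06 V; the load pulls it down.)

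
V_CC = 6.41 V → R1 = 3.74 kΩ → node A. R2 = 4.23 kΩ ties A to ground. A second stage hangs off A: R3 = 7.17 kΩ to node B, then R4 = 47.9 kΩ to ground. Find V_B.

Looking into the second stage from A: R3 + R4 = 55.07 kΩ appears in parallel with R2.
R2 ‖ (R3+R4) = 3.928 kΩ.
So V_A = 6.41 × 0.5123 = 3.284 V.
Stage 2 is unloaded, so V_B = V_A · R4/(R3+R4) = 3.284 × 47.9/55.07 = 2.856 V.

V_B ≈ 2.86 V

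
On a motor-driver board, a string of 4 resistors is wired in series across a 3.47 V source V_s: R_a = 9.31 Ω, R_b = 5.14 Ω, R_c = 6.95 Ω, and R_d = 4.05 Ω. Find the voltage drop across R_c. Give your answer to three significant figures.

ΣR = 9.31 + 5.14 + 6.95 + 4.05 = 25.45 Ω.
By the voltage-divider rule, V = 3.47 × 6.950/25.45 = 0.9476 V.

V ≈ 0.948 V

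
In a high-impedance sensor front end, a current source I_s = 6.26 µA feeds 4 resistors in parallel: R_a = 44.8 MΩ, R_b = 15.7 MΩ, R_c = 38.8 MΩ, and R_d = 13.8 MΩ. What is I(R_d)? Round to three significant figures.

I ≈ 2.46 µA

Total conductance ΣG = 1/44.8 + 1/15.7 + 1/38.8 + 1/13.8 = 0.1843 (units of 1/MΩ).
Current divider: I(R_d) = I_s · G_k/ΣG = 6.26 × (0.07246/0.1843) = 6.26 × 0.3933 = 2.462 µA.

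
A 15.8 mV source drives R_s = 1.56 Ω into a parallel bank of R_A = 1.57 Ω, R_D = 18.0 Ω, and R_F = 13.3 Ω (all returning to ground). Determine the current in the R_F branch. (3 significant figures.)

I ≈ 0.541 mA

Parallel bank: R_p = 1/(1/1.57 + 1/18.0 + 1/13.3) = 1.303 Ω.
V_A by voltage divider: V_A = 15.8 × 1.303/(1.56 + 1.303) = 7.190 mV.
I(R_F) = V_A / R_F = 7.190/13.3 = 0.5406 mA.
(Check via current divider: I_total = 5.519 mA; share G_k/ΣG = 0.09794 → same result.)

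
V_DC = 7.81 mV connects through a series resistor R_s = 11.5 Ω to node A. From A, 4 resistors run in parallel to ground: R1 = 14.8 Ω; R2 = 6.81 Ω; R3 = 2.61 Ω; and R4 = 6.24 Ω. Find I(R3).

I ≈ 0.308 mA

Equivalent of the parallel group: R_p = 1.320 Ω.
Node voltage V_A = V_DC · R_p/(R_s + R_p) = 7.81 × 0.1029 = 0.8039 mV.
Branch current I = V_A/R3 = 0.8039/2.61 = 0.3080 mA.
(Equivalently: I_total = 0.6092 mA, then current-divider fraction G_k/ΣG = 0.5056.)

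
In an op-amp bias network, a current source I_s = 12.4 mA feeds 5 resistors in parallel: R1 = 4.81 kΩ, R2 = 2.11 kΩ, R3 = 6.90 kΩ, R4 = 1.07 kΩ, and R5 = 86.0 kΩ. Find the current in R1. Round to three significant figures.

I ≈ 1.45 mA

Conductances: ΣG = 1/4.81 + 1/2.11 + 1/6.90 + 1/1.07 + 1/86.0 = 1.773 (1/kΩ).
Current divider: I(R1) = I_s · G_k/ΣG = 12.4 × (0.2079/1.773) = 12.4 × 0.1173 = 1.454 mA.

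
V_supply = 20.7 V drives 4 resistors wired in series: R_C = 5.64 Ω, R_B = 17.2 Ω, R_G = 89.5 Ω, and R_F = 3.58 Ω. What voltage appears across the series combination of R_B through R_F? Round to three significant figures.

Total series resistance ΣR = 5.64 + 17.2 + 89.5 + 3.58 = 115.9 Ω.
R_{R_B..R_F} = 17.2 + 89.5 + 3.58 = 110.3 Ω.
V = V_supply · R/ΣR = 20.7 × 0.9513 = 19.69 V.

V ≈ 19.7 V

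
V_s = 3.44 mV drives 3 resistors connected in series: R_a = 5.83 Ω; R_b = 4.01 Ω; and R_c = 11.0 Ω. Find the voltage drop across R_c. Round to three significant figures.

Series total: ΣR = 5.83 + 4.01 + 11.0 = 20.84 Ω.
Voltage divider: V = V_s · (11.00 / 20.84) = 3.44 × 0.5278 = 1.816 mV.

V ≈ 1.82 mV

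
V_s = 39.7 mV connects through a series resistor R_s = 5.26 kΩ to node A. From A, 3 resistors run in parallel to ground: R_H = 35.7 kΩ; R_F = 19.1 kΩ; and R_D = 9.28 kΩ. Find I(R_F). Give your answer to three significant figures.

I ≈ 1.04 µA

Parallel bank: R_p = 1/(1/35.7 + 1/19.1 + 1/9.28) = 5.316 kΩ.
Node voltage V_A = V_s · R_p/(R_s + R_p) = 39.7 × 0.5026 = 19.95 mV.
Branch current I = V_A/R_F = 19.95/19.1 = 1.045 µA.
(Check via current divider: I_total = 3.754 µA; share G_k/ΣG = 0.2783 → same result.)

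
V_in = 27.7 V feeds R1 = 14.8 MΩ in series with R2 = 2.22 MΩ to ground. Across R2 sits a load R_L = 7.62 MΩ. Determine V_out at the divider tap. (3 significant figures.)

The load sits in parallel with R2, giving an effective lower resistance R2' = R2·R_L/(R2+R_L) = 1.719 MΩ.
Voltage divider with the loaded lower leg: V_out = 27.7 × 1.719/(14.8 + 1.719) = 27.7 × 0.1041 = 2.883 V.

V_out ≈ 2.88 V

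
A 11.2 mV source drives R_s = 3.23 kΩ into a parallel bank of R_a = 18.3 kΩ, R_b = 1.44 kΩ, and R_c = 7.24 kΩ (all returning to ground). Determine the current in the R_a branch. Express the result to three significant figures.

I ≈ 0.158 µA

Combine the parallel branches: R_p = (1/18.3 + 1/1.44 + 1/7.24)⁻¹ = 1.127 kΩ.
Node voltage V_A = V_in · R_p/(R_s + R_p) = 11.2 × 0.2587 = 2.897 mV.
I(R_a) = V_A / R_a = 2.897/18.3 = 0.1583 µA.
(Check via current divider: I_total = 2.571 µA; share G_k/ΣG = 0.06159 → same result.)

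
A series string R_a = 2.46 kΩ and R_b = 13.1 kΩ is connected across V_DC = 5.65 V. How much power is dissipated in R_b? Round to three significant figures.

Series current I = V_DC/ΣR = 5.65/15.56 = 0.3631 mA.
V(R_b) = I·R = 4.757 V; P = V·I = 4.757 × 0.3631 = 1.727 mW.

P ≈ 1.73 mW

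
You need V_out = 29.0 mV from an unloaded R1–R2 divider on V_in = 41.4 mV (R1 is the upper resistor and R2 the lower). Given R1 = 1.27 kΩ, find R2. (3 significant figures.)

R2 ≈ 2.97 kΩ

V_out/V_in = R2/(R1+R2) = 0.7005.
R2 = R1 · 0.7005/(1 − 0.7005) = 2.970 kΩ.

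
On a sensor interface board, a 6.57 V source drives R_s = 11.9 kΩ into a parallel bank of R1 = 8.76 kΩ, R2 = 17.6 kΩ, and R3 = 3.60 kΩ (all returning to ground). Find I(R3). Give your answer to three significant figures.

Parallel bank: R_p = 1/(1/8.76 + 1/17.6 + 1/3.60) = 2.228 kΩ.
V_A = 6.57 × 2.228/14.13 = 1.036 V.
I(R3) = V_A / R3 = 1.036/3.60 = 0.2878 mA.

I ≈ 0.288 mA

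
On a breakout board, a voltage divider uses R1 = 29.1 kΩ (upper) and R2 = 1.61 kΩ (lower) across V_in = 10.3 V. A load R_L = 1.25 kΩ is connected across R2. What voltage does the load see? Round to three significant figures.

R2 ‖ R_L = (1.61 × 1.25)/(1.61 + 1.25) = 0.7037 kΩ.
Voltage divider with the loaded lower leg: V_out = 10.3 × 0.7037/(29.1 + 0.7037) = 10.3 × 0.02361 = 0.2432 V.

V_out ≈ 0.243 V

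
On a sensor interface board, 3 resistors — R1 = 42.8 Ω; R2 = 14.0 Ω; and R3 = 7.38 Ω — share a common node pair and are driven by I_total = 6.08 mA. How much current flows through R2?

ΣG = 1/42.8 + 1/14.0 + 1/7.38 = 0.2303.
By the current-divider rule, I = I_total · G_k/ΣG = 6.08 × 0.3102 = 1.886 mA.

I ≈ 1.89 mA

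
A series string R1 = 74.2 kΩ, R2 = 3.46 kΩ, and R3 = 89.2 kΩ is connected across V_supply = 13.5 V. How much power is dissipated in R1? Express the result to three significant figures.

P ≈ 0.486 mW

The common current is I = 13.5/166.9 = 0.08091 mA.
V(R1) = I·R = 6.003 V; P = V·I = 6.003 × 0.08091 = 0.4857 mW.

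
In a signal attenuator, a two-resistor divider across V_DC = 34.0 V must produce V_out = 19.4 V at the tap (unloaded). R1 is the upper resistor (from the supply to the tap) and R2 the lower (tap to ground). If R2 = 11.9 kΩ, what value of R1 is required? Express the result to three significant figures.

R1 ≈ 8.96 kΩ

Required fraction k = V_out/V_DC = 0.5706.
So R1 = R2 · (V_DC/V_out − 1) = 11.9 × (34.0/19.4 − 1) = 11.9 × 0.7526 = 8.956 kΩ.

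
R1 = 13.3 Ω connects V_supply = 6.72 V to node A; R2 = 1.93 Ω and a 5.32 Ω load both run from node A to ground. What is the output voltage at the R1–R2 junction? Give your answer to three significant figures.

R2 ‖ R_L = (1.93 × 5.32)/(1.93 + 5.32) = 1.416 Ω.
Voltage divider with the loaded lower leg: V_out = 6.72 × 1.416/(13.3 + 1.416) = 6.72 × 0.09624 = 0.6467 V.
(Unloaded it would be 0.852 V; the load pulls it down.)

V_out ≈ 0.647 V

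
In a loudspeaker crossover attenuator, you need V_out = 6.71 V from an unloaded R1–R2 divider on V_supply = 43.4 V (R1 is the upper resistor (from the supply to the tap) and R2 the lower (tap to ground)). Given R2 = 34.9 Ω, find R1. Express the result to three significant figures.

V_out/V_supply = R2/(R1+R2) = 0.1546.
R1 = R2·(1/k − 1) = 34.9 × 5.468 = 190.8 Ω.

R1 ≈ 191 Ω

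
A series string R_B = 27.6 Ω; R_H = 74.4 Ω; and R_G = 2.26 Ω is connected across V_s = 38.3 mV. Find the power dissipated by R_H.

P ≈ 10.0 µW

ΣR = 104.3 Ω → I = 38.3/104.3 = 0.3674 mA.
V(R_H) = I·R = 27.33 mV; P = V·I = 27.33 × 0.3674 = 10.04 µW.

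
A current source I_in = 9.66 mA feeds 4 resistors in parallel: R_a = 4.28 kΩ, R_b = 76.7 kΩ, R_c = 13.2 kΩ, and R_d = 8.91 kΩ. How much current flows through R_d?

Conductances: ΣG = 1/4.28 + 1/76.7 + 1/13.2 + 1/8.91 = 0.4347 (1/kΩ).
R_d takes the fraction G_k/ΣG = 0.1122/0.4347 = 0.2582, so I = 9.66 × 0.2582 = 2.494 mA.

I ≈ 2.49 mA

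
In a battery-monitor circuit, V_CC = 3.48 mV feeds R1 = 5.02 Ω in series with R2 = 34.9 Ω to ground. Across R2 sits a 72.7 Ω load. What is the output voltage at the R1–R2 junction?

V_out ≈ 2.87 mV

The load sits in parallel with R2, giving an effective lower resistance R2' = R2·R_L/(R2+R_L) = 23.58 Ω.
Voltage divider with the loaded lower leg: V_out = 3.48 × 23.58/(5.02 + 23.58) = 3.48 × 0.8245 = 2.869 mV.
(Unloaded it would be 3.04 mV; the load pulls it down.)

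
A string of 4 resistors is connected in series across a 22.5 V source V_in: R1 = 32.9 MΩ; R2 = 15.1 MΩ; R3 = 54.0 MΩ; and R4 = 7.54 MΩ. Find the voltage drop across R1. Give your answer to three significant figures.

V ≈ 6.76 V

ΣR = 32.9 + 15.1 + 54.0 + 7.54 = 109.5 MΩ.
V = V_in · R/ΣR = 22.5 × 0.3003 = 6.758 V.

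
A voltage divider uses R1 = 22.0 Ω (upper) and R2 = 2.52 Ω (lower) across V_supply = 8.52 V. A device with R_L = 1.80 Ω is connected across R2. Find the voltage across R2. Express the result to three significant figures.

R2 ‖ R_L = (2.52 × 1.80)/(2.52 + 1.80) = 1.050 Ω.
Now apply the divider: V_out = 8.52 × 0.04555 = 0.3881 V.
(Unloaded it would be 0.876 V; the load pulls it down.)

V_out ≈ 0.388 V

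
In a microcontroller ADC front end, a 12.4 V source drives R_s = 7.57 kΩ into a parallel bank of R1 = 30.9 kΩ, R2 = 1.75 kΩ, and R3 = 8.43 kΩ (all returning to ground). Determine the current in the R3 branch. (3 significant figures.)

I ≈ 0.227 mA

Parallel bank: R_p = 1/(1/30.9 + 1/1.75 + 1/8.43) = 1.384 kΩ.
V_A by voltage divider: V_A = 12.4 × 1.384/(7.57 + 1.384) = 1.917 V.
I(R3) = V_A / R3 = 1.917/8.43 = 0.2274 mA.
(Check via current divider: I_total = 1.385 mA; share G_k/ΣG = 0.1642 → same result.)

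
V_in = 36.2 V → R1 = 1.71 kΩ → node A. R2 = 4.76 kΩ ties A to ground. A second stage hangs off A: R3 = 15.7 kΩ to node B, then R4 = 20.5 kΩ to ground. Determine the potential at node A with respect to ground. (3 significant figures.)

V_A ≈ 25.7 V

Node A sees R2 in parallel with the series input of stage 2, R3 + R4 = 36.20 kΩ.
R2 ‖ (R3+R4) = 4.207 kΩ.
So V_A = 36.2 × 0.7110 = 25.74 V.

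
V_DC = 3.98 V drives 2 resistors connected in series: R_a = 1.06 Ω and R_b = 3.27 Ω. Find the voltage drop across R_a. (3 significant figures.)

V ≈ 0.974 V

Series total: ΣR = 1.06 + 3.27 = 4.330 Ω.
V = V_DC · R/ΣR = 3.98 × 0.2448 = 0.9743 V.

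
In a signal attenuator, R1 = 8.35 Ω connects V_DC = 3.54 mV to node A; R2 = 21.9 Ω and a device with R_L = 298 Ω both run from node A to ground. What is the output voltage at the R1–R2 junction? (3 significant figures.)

First combine the lower leg with the load: R2 ‖ R_L = 20.40 Ω.
Now apply the divider: V_out = 3.54 × 0.7096 = 2.512 mV.
(Unloaded it would be 2.56 mV; the load pulls it down.)

V_out ≈ 2.51 mV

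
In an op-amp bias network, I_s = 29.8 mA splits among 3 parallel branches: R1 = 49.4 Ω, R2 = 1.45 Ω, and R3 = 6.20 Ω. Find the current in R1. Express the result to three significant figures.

I ≈ 0.692 mA

Total conductance ΣG = 1/49.4 + 1/1.45 + 1/6.20 = 0.8712 (units of 1/Ω).
R1 takes the fraction G_k/ΣG = 0.02024/0.8712 = 0.02324, so I = 29.8 × 0.02324 = 0.6924 mA.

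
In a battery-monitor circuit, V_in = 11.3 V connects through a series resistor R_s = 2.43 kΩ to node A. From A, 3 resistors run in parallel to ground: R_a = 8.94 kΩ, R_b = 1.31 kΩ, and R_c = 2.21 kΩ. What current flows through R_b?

Combine the parallel branches: R_p = (1/8.94 + 1/1.31 + 1/2.21)⁻¹ = 0.7532 kΩ.
V_A by voltage divider: V_A = 11.3 × 0.7532/(2.43 + 0.7532) = 2.674 V.
I(R_b) = V_A / R_b = 2.674/1.31 = 2.041 mA.

I ≈ 2.04 mA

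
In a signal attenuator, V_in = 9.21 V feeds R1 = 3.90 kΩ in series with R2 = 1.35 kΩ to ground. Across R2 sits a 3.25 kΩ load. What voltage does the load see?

V_out ≈ 1.81 V

First combine the lower leg with the load: R2 ‖ R_L = 0.9538 kΩ.
Then V_out = V_in · R2'/(R1 + R2') = 9.21 × 0.9538/4.854 = 1.810 V.
(Unloaded it would be 2.37 V; the load pulls it down.)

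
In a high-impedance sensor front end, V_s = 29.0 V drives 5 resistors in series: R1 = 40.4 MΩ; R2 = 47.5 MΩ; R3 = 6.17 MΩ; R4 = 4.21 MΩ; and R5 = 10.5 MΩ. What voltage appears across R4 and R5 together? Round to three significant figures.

Series total: ΣR = 40.4 + 47.5 + 6.17 + 4.21 + 10.5 = 108.8 MΩ.
R_{R4..R5} = 4.21 + 10.5 = 14.71 MΩ.
V = V_s · R/ΣR = 29.0 × 0.1352 = 3.922 V.

V ≈ 3.92 V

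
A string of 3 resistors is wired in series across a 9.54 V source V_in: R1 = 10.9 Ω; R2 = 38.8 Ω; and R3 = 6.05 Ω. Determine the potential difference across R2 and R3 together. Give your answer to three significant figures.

Series total: ΣR = 10.9 + 38.8 + 6.05 = 55.75 Ω.
R_{R2..R3} = 38.8 + 6.05 = 44.85 Ω.
By the voltage-divider rule, V = 9.54 × 44.85/55.75 = 7.675 V.

V ≈ 7.67 V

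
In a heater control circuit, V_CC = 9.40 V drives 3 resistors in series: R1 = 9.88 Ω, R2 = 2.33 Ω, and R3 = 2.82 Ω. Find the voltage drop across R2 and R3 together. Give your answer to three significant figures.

ΣR = 9.88 + 2.33 + 2.82 = 15.03 Ω.
R_{R2..R3} = 2.33 + 2.82 = 5.150 Ω.
By the voltage-divider rule, V = 9.40 × 5.150/15.03 = 3.221 V.

V ≈ 3.22 V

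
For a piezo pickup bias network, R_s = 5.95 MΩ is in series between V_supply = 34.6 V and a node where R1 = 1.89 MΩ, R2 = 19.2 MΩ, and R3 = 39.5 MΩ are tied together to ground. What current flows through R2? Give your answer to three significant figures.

I ≈ 0.391 µA

Combine the parallel branches: R_p = (1/1.89 + 1/19.2 + 1/39.5)⁻¹ = 1.649 MΩ.
V_A by voltage divider: V_A = 34.6 × 1.649/(5.95 + 1.649) = 7.508 V.
Branch current I = V_A/R2 = 7.508/19.2 = 0.3910 µA.
(Equivalently: I_total = 4.553 µA, then current-divider fraction G_k/ΣG = 0.08588.)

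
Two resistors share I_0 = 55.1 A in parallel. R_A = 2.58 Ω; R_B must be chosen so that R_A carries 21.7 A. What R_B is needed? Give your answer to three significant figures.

The fraction through R_A equals R_B/(R_A+R_B).
21.7/55.1 = R_B/(R_A + R_B) → R_B = R_A · (0.3938)/(1 − 0.3938) = 2.58 × 0.6497 = 1.676 Ω.

R_B ≈ 1.68 Ω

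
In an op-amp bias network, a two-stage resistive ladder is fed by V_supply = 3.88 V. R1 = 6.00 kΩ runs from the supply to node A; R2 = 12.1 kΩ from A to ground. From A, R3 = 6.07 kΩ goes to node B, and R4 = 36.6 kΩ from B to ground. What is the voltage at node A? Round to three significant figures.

V_A ≈ 2.37 V

Node A sees R2 in parallel with the series input of stage 2, R3 + R4 = 42.67 kΩ.
R2 ‖ (R3+R4) = 9.427 kΩ.
V_A = 3.88 × 9.427/(6.00 + 9.427) = 2.371 V.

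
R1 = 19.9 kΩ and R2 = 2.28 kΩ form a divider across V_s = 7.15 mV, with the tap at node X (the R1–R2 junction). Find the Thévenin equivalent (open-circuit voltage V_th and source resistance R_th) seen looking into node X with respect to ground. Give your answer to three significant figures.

V_th is the unloaded tap voltage: V_s · R2/(R1+R2) = 7.15 × 0.1028 = 0.7350 mV.
Looking into X with the source shorted: R_th = R1·R2/(R1+R2) = 19.90 × 2.28/22.18 = 2.046 kΩ.

V_th ≈ 0.735 mV, R_th ≈ 2.05 kΩ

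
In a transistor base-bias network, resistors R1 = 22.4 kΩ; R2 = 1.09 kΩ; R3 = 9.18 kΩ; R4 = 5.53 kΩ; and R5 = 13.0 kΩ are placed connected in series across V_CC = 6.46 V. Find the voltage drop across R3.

V ≈ 1.16 V

Total series resistance ΣR = 22.4 + 1.09 + 9.18 + 5.53 + 13.0 = 51.20 kΩ.
V = V_CC · R/ΣR = 6.46 × 0.1793 = 1.158 V.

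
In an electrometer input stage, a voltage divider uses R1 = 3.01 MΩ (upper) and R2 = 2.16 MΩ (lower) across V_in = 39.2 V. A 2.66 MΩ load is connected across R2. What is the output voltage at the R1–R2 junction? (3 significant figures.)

V_out ≈ 11.1 V

R2 ‖ R_L = (2.16 × 2.66)/(2.16 + 2.66) = 1.192 MΩ.
Now apply the divider: V_out = 39.2 × 0.2837 = 11.12 V.
(Unloaded it would be 16.4 V; the load pulls it down.)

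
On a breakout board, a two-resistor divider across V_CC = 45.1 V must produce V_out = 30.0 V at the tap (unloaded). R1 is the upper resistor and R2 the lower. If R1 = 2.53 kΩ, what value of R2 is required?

V_out/V_CC = R2/(R1+R2) = 0.6652.
So R2 = R1 · V_out/(V_CC − V_out) = 2.53 × 30.0/(45.1 − 30.0) = 2.53 × 1.987 = 5.026 kΩ.

R2 ≈ 5.03 kΩ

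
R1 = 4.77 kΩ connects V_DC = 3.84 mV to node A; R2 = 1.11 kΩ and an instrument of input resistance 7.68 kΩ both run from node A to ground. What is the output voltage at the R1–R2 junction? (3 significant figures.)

R2 ‖ R_L = (1.11 × 7.68)/(1.11 + 7.68) = 0.9698 kΩ.
Voltage divider with the loaded lower leg: V_out = 3.84 × 0.9698/(4.77 + 0.9698) = 3.84 × 0.1690 = 0.6488 mV.

V_out ≈ 0.649 mV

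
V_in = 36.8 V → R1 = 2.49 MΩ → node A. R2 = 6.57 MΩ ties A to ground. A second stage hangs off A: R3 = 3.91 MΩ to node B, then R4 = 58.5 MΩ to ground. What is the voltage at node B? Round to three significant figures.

V_B ≈ 24.3 V

Node A sees R2 in parallel with the series input of stage 2, R3 + R4 = 62.41 MΩ.
Effective lower resistance at A: R2 ‖ 62.41 = 5.944 MΩ.
So V_A = 36.8 × 0.7048 = 25.94 V.
Then the unloaded second divider: V_B = V_A × R4/(R3+R4) = 25.94 × 0.9373 = 24.31 V.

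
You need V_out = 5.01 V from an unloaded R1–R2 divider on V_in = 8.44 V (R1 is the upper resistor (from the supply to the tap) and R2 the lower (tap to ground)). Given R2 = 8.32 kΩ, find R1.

V_out/V_in = R2/(R1+R2) = 0.5936.
R1 = R2·(1/k − 1) = 8.32 × 0.6846 = 5.696 kΩ.

R1 ≈ 5.70 kΩ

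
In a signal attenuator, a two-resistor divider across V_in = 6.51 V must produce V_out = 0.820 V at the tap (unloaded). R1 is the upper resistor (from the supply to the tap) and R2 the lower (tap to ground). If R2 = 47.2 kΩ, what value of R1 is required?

R1 ≈ 328 kΩ

V_out/V_in = R2/(R1+R2) = 0.1260.
So R1 = R2 · (V_in/V_out − 1) = 47.2 × (6.51/0.820 − 1) = 47.2 × 6.939 = 327.5 kΩ.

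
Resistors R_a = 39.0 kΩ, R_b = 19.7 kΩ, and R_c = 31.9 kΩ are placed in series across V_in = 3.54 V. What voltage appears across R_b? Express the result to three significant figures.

Total series resistance ΣR = 39.0 + 19.7 + 31.9 = 90.60 kΩ.
V = V_in · R/ΣR = 3.54 × 0.2174 = 0.7697 V.

V ≈ 0.770 V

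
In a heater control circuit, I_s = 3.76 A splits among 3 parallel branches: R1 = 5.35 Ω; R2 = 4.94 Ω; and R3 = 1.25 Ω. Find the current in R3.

ΣG = 1/5.35 + 1/4.94 + 1/1.25 = 1.189.
Current divider: I(R3) = I_s · G_k/ΣG = 3.76 × (0.8000/1.189) = 3.76 × 0.6726 = 2.529 A.

I ≈ 2.53 A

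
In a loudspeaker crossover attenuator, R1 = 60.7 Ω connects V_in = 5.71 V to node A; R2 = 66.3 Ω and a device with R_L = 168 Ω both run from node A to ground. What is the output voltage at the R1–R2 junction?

R2 ‖ R_L = (66.3 × 168)/(66.3 + 168) = 47.54 Ω.
Then V_out = V_in · R2'/(R1 + R2') = 5.71 × 47.54/108.2 = 2.508 V.
(Unloaded it would be 2.98 V; the load pulls it down.)

V_out ≈ 2.51 V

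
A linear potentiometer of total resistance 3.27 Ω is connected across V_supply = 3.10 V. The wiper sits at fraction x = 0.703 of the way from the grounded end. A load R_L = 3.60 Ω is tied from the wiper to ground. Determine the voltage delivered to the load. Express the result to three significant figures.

V_out ≈ 1.83 V

The pot divides into 0.9712 Ω above the wiper and 2.299 Ω below.
R_L loads the lower segment: effective lower R = 1.403 Ω.
Then V_out = V_supply · 1.403/(0.9712 + 1.403) = 1.832 V.
(Unloaded: V_out = x·V_supply = 2.18 V.)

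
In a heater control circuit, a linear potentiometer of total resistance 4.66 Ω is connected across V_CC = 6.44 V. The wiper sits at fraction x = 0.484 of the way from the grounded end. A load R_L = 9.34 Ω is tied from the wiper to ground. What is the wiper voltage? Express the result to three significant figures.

The pot divides into 2.405 Ω above the wiper and 2.255 Ω below.
(x·R_p) ‖ R_L = 1.817 Ω.
Then V_out = V_CC · 1.817/(2.405 + 1.817) = 2.772 V.
(Unloaded: V_out = x·V_CC = 3.12 V.)

V_out ≈ 2.77 V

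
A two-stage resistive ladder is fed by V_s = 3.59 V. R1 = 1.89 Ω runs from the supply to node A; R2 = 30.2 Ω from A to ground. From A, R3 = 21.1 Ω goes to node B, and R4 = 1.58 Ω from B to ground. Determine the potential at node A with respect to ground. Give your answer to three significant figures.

V_A ≈ 3.13 V

Node A sees R2 in parallel with the series input of stage 2, R3 + R4 = 22.68 Ω.
R2 ‖ (R3+R4) = 12.95 Ω.
V_A = 3.59 × 12.95/(1.89 + 12.95) = 3.133 V.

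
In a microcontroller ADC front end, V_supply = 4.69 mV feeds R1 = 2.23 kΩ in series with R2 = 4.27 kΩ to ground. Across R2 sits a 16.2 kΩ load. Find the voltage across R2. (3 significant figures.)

V_out ≈ 2.83 mV

R2 ‖ R_L = (4.27 × 16.2)/(4.27 + 16.2) = 3.379 kΩ.
Voltage divider with the loaded lower leg: V_out = 4.69 × 3.379/(2.23 + 3.379) = 4.69 × 0.6024 = 2.825 mV.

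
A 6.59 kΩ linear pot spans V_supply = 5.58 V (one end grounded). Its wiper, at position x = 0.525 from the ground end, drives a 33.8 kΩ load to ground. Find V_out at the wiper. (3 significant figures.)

Lower segment x·R_p = 3.460 kΩ; upper segment (1−x)·R_p = 3.130 kΩ.
Lower segment in parallel with the load: 3.460 ‖ 33.8 = 3.138 kΩ.
Loaded-divider output: V_out = 5.58 × 0.5007 = 2.794 V.
(Unloaded: V_out = x·V_supply = 2.93 V.)

V_out ≈ 2.79 V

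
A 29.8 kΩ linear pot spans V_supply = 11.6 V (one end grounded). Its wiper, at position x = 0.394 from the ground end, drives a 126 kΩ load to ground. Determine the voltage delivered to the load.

Lower segment x·R_p = 11.74 kΩ; upper segment (1−x)·R_p = 18.06 kΩ.
(x·R_p) ‖ R_L = 10.74 kΩ.
Loaded-divider output: V_out = 11.6 × 0.3729 = 4.326 V.

V_out ≈ 4.33 V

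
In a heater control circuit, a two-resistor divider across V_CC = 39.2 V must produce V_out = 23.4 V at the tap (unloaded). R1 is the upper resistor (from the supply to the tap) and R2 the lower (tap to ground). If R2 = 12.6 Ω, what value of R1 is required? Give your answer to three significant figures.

V_out/V_CC = R2/(R1+R2) = 0.5969.
So R1 = R2 · (V_CC/V_out − 1) = 12.6 × (39.2/23.4 − 1) = 12.6 × 0.6752 = 8.508 Ω.

R1 ≈ 8.51 Ω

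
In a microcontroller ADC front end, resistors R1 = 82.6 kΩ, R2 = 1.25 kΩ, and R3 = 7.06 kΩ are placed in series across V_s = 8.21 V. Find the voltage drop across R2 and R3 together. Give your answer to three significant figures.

Total series resistance ΣR = 82.6 + 1.25 + 7.06 = 90.91 kΩ.
R_{R2..R3} = 1.25 + 7.06 = 8.310 kΩ.
By the voltage-divider rule, V = 8.21 × 8.310/90.91 = 0.7505 V.

V ≈ 0.750 V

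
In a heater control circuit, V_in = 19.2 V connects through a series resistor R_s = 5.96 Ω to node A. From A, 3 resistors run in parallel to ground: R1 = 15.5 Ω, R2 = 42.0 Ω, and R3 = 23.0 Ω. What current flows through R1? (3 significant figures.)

I ≈ 0.694 A

Equivalent of the parallel group: R_p = 7.587 Ω.
V_A by voltage divider: V_A = 19.2 × 7.587/(5.96 + 7.587) = 10.75 V.
Branch current I = V_A/R1 = 10.75/15.5 = 0.6937 A.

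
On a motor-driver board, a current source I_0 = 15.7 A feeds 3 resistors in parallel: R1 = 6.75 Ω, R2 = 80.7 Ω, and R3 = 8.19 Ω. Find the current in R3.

I ≈ 6.78 A

Total conductance ΣG = 1/6.75 + 1/80.7 + 1/8.19 = 0.2826 (units of 1/Ω).
Current divider: I(R3) = I_0 · G_k/ΣG = 15.7 × (0.1221/0.2826) = 15.7 × 0.4320 = 6.782 A.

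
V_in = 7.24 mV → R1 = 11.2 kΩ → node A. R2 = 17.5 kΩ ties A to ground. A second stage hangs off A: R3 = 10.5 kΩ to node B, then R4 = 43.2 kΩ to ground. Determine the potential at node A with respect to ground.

The second stage (R3 + R4 = 53.70 kΩ) loads node A in parallel with R2.
Effective lower resistance at A: R2 ‖ 53.70 = 13.20 kΩ.
So V_A = 7.24 × 0.5410 = 3.917 mV.

V_A ≈ 3.92 mV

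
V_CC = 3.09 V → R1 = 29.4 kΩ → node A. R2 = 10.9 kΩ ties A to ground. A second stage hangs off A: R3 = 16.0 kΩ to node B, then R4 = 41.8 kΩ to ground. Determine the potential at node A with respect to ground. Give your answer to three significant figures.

V_A ≈ 0.735 V

Looking into the second stage from A: R3 + R4 = 57.80 kΩ appears in parallel with R2.
R2 ‖ (R3+R4) = 9.171 kΩ.
So V_A = 3.09 × 0.2378 = 0.7347 V.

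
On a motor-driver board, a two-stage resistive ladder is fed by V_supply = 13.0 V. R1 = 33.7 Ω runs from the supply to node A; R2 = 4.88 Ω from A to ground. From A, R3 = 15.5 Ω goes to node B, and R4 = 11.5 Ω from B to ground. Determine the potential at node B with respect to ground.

V_B ≈ 0.605 V

Node A sees R2 in parallel with the series input of stage 2, R3 + R4 = 27.00 Ω.
R2 ‖ (R3+R4) = 4.133 Ω.
First divider: V_A = V_supply · 4.133/(33.7 + 4.133) = 1.420 V.
Then the unloaded second divider: V_B = V_A × R4/(R3+R4) = 1.420 × 0.4259 = 0.6049 V.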